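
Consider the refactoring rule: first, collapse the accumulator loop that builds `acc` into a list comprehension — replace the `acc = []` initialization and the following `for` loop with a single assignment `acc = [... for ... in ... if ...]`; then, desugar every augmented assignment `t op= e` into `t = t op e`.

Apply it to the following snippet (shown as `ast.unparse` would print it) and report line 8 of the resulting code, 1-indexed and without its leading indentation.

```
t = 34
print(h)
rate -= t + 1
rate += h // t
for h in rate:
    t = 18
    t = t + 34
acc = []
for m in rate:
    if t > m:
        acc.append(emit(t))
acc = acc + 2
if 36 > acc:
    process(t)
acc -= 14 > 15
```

Transformed code:
t = 34
print(h)
rate = rate - (t + 1)
rate = rate + h // t
for h in rate:
    t = 18
    t = t + 34
acc = [emit(t) for m in rate if t > m]
acc = acc + 2
if 36 > acc:
    process(t)
acc = acc - (14 > 15)

acc = [emit(t) for m in rate if t > m]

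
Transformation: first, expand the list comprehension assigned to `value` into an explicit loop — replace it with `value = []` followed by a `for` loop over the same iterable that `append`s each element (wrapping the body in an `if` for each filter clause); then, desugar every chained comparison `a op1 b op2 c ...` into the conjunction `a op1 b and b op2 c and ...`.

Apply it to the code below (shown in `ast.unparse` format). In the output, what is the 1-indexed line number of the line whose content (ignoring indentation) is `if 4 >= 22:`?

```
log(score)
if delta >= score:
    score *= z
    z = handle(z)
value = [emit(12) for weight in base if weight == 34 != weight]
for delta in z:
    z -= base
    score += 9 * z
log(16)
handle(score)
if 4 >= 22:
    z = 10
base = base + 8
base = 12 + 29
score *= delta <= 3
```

Transformed code:
log(score)
if delta >= score:
    score *= z
    z = handle(z)
value = []
for weight in base:
    if weight == 34 and 34 != weight:
        value.append(emit(12))
for delta in z:
    z -= base
    score += 9 * z
log(16)
handle(score)
if 4 >= 22:
    z = 10
base = base + 8
base = 12 + 29
score *= delta <= 3

14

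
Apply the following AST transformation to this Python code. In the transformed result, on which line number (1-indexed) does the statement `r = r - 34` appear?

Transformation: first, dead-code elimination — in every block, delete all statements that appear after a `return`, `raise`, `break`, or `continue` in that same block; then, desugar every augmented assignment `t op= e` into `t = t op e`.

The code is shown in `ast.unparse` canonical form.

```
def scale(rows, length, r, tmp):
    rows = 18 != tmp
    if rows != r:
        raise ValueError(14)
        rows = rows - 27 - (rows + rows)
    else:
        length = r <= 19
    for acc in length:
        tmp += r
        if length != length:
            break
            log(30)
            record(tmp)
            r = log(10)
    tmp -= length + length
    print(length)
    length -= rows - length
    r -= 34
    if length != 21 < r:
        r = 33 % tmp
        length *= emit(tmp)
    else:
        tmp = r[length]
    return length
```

Transformed code:
def scale(rows, length, r, tmp):
    rows = 18 != tmp
    if rows != r:
        raise ValueError(14)
    else:
        length = r <= 19
    for acc in length:
        tmp = tmp + r
        if length != length:
            break
    tmp = tmp - (length + length)
    print(length)
    length = length - (rows - length)
    r = r - 34
    if length != 21 < r:
        r = 33 % tmp
        length = length * emit(tmp)
    else:
        tmp = r[length]
    return length

14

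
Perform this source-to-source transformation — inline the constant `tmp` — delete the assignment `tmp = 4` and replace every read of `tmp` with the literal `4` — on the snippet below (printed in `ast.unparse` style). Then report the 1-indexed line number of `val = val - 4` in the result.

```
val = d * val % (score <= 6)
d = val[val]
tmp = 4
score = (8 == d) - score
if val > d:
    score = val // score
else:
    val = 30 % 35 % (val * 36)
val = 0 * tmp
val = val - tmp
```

9

Transformed code:
val = d * val % (score <= 6)
d = val[val]
score = (8 == d) - score
if val > d:
    score = val // score
else:
    val = 30 % 35 % (val * 36)
val = 0 * 4
val = val - 4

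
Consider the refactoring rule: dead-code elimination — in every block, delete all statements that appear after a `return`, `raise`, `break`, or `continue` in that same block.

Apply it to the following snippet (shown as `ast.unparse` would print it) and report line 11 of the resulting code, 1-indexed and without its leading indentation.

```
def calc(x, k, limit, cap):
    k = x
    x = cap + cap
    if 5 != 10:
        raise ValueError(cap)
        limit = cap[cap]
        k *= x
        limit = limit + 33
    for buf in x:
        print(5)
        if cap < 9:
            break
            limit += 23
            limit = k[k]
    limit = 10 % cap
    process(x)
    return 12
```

process(x)

Transformed code:
def calc(x, k, limit, cap):
    k = x
    x = cap + cap
    if 5 != 10:
        raise ValueError(cap)
    for buf in x:
        print(5)
        if cap < 9:
            break
    limit = 10 % cap
    process(x)
    return 12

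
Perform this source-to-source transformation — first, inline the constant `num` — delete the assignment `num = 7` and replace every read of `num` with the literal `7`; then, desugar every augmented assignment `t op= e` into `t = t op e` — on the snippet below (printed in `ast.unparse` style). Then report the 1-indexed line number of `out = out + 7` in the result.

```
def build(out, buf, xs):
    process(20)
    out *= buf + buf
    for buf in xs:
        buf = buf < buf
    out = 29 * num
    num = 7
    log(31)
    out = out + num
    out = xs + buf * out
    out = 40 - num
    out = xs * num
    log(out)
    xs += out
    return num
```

Transformed code:
def build(out, buf, xs):
    process(20)
    out = out * (buf + buf)
    for buf in xs:
        buf = buf < buf
    out = 29 * 7
    log(31)
    out = out + 7
    out = xs + buf * out
    out = 40 - 7
    out = xs * 7
    log(out)
    xs = xs + out
    return 7

8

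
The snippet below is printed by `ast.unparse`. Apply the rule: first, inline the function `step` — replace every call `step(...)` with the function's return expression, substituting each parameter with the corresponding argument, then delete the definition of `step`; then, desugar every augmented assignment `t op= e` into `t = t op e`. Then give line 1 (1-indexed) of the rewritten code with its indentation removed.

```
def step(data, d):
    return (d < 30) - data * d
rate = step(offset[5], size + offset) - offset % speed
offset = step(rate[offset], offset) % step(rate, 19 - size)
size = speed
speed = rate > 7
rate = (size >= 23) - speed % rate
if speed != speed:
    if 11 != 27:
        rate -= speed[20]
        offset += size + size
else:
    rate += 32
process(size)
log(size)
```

Transformed code:
rate = (size + offset < 30) - offset[5] * (size + offset) - offset % speed
offset = ((offset < 30) - rate[offset] * offset) % ((19 - size < 30) - rate * (19 - size))
size = speed
speed = rate > 7
rate = (size >= 23) - speed % rate
if speed != speed:
    if 11 != 27:
        rate = rate - speed[20]
        offset = offset + (size + size)
else:
    rate = rate + 32
process(size)
log(size)

rate = (size + offset < 30) - offset[5] * (size + offset) - offset % speed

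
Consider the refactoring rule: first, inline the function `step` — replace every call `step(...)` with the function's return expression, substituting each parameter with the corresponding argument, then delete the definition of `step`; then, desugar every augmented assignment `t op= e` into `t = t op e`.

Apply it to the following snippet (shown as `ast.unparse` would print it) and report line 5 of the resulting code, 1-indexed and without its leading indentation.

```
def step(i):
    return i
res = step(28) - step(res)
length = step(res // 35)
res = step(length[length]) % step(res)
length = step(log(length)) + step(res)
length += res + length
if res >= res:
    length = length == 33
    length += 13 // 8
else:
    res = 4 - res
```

length = length + (res + length)

Transformed code:
res = 28 - res
length = res // 35
res = length[length] % res
length = log(length) + res
length = length + (res + length)
if res >= res:
    length = length == 33
    length = length + 13 // 8
else:
    res = 4 - res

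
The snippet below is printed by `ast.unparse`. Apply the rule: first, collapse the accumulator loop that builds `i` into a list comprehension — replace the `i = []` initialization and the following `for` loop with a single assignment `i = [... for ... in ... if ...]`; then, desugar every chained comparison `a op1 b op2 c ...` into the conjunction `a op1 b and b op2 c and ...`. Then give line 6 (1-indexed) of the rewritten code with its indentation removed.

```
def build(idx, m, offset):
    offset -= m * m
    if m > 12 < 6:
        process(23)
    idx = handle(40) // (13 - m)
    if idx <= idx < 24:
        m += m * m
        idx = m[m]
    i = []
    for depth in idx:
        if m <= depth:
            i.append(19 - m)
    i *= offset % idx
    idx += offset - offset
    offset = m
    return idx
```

Transformed code:
def build(idx, m, offset):
    offset -= m * m
    if m > 12 and 12 < 6:
        process(23)
    idx = handle(40) // (13 - m)
    if idx <= idx and idx < 24:
        m += m * m
        idx = m[m]
    i = [19 - m for depth in idx if m <= depth]
    i *= offset % idx
    idx += offset - offset
    offset = m
    return idx

if idx <= idx and idx < 24:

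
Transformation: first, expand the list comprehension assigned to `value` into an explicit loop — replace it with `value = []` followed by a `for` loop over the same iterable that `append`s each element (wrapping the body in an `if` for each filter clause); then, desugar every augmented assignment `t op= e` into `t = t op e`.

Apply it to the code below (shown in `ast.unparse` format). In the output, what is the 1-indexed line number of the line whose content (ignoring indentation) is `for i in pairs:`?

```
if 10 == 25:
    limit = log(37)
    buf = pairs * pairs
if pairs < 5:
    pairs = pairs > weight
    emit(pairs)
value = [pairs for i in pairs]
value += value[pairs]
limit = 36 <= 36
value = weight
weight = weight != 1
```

Transformed code:
if 10 == 25:
    limit = log(37)
    buf = pairs * pairs
if pairs < 5:
    pairs = pairs > weight
    emit(pairs)
value = []
for i in pairs:
    value.append(pairs)
value = value + value[pairs]
limit = 36 <= 36
value = weight
weight = weight != 1

8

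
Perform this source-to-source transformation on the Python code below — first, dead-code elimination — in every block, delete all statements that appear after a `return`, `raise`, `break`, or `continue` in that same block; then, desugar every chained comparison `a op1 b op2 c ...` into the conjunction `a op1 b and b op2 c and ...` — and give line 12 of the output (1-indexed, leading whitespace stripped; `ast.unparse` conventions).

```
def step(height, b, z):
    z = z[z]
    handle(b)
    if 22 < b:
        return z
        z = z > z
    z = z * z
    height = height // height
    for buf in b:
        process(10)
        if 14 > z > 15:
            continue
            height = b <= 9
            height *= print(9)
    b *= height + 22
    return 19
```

b *= height + 22

Transformed code:
def step(height, b, z):
    z = z[z]
    handle(b)
    if 22 < b:
        return z
    z = z * z
    height = height // height
    for buf in b:
        process(10)
        if 14 > z and z > 15:
            continue
    b *= height + 22
    return 19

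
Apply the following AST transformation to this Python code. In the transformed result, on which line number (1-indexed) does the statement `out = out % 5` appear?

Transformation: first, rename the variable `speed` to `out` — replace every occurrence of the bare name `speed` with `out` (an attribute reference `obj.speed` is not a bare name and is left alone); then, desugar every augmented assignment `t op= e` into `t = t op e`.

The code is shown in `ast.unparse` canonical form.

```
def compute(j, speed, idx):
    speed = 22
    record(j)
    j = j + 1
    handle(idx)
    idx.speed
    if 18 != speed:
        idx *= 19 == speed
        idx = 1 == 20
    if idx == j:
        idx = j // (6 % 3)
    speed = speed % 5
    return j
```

12

Transformed code:
def compute(j, out, idx):
    out = 22
    record(j)
    j = j + 1
    handle(idx)
    idx.speed
    if 18 != out:
        idx = idx * (19 == out)
        idx = 1 == 20
    if idx == j:
        idx = j // (6 % 3)
    out = out % 5
    return j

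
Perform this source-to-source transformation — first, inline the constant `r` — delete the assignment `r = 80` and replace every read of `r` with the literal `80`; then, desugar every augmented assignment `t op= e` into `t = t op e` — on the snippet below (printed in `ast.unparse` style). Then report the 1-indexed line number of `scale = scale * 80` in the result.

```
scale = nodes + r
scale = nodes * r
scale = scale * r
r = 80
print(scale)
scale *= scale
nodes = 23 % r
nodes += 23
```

3

Transformed code:
scale = nodes + 80
scale = nodes * 80
scale = scale * 80
print(scale)
scale = scale * scale
nodes = 23 % 80
nodes = nodes + 23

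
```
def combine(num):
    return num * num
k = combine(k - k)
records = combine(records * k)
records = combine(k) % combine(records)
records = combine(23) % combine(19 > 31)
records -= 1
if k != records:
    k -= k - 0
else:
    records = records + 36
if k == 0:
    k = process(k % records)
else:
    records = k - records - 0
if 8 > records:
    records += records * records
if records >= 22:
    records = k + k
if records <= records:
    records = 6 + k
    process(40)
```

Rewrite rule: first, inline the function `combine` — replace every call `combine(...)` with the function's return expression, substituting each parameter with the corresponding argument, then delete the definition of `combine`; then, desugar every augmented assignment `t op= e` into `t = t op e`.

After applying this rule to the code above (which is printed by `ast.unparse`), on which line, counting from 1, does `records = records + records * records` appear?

15

Transformed code:
k = (k - k) * (k - k)
records = records * k * (records * k)
records = k * k % (records * records)
records = 23 * 23 % ((19 > 31) * (19 > 31))
records = records - 1
if k != records:
    k = k - (k - 0)
else:
    records = records + 36
if k == 0:
    k = process(k % records)
else:
    records = k - records - 0
if 8 > records:
    records = records + records * records
if records >= 22:
    records = k + k
if records <= records:
    records = 6 + k
    process(40)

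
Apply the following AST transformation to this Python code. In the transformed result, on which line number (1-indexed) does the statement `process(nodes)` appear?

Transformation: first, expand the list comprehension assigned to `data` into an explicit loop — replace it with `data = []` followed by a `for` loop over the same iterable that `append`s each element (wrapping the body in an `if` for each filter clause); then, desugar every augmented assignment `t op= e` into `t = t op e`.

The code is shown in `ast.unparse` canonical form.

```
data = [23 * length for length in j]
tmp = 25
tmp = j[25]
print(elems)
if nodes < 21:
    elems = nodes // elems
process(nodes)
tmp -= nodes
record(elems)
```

9

Transformed code:
data = []
for length in j:
    data.append(23 * length)
tmp = 25
tmp = j[25]
print(elems)
if nodes < 21:
    elems = nodes // elems
process(nodes)
tmp = tmp - nodes
record(elems)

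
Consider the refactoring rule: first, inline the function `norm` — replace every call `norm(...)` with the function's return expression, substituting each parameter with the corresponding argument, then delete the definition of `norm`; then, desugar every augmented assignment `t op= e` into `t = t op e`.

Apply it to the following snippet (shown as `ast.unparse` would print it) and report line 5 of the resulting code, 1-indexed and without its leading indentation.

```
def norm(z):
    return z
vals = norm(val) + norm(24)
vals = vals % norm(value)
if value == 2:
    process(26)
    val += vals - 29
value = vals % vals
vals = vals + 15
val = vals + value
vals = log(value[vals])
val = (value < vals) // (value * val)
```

val = val + (vals - 29)

Transformed code:
vals = val + 24
vals = vals % value
if value == 2:
    process(26)
    val = val + (vals - 29)
value = vals % vals
vals = vals + 15
val = vals + value
vals = log(value[vals])
val = (value < vals) // (value * val)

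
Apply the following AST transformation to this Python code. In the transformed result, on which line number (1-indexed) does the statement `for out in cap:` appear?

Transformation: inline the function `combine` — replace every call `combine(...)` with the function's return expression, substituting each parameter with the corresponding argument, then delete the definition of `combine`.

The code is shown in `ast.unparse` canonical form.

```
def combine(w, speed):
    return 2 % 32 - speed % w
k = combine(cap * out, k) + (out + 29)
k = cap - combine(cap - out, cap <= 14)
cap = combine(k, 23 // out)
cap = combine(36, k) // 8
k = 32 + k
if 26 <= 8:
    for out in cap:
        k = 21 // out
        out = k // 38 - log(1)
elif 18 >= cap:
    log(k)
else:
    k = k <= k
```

7

Transformed code:
k = 2 % 32 - k % (cap * out) + (out + 29)
k = cap - (2 % 32 - (cap <= 14) % (cap - out))
cap = 2 % 32 - 23 // out % k
cap = (2 % 32 - k % 36) // 8
k = 32 + k
if 26 <= 8:
    for out in cap:
        k = 21 // out
        out = k // 38 - log(1)
elif 18 >= cap:
    log(k)
else:
    k = k <= k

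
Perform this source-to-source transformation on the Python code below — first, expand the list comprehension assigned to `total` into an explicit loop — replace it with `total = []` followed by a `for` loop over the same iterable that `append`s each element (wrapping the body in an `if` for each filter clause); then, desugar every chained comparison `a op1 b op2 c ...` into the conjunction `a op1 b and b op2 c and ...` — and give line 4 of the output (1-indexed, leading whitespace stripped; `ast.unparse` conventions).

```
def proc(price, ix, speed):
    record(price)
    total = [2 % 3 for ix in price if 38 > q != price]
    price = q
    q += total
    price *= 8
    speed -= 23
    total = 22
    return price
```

for ix in price:

Transformed code:
def proc(price, ix, speed):
    record(price)
    total = []
    for ix in price:
        if 38 > q and q != price:
            total.append(2 % 3)
    price = q
    q += total
    price *= 8
    speed -= 23
    total = 22
    return price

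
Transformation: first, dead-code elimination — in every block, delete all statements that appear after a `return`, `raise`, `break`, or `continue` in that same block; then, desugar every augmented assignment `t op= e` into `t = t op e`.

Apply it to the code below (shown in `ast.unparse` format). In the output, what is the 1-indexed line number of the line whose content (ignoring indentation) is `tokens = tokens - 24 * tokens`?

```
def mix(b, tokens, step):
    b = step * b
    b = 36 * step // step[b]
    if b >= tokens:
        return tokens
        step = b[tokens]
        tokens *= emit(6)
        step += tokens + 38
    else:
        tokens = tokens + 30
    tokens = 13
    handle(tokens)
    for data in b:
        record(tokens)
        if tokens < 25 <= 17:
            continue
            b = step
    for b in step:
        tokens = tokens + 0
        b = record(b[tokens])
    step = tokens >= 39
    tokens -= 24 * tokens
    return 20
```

18

Transformed code:
def mix(b, tokens, step):
    b = step * b
    b = 36 * step // step[b]
    if b >= tokens:
        return tokens
    else:
        tokens = tokens + 30
    tokens = 13
    handle(tokens)
    for data in b:
        record(tokens)
        if tokens < 25 <= 17:
            continue
    for b in step:
        tokens = tokens + 0
        b = record(b[tokens])
    step = tokens >= 39
    tokens = tokens - 24 * tokens
    return 20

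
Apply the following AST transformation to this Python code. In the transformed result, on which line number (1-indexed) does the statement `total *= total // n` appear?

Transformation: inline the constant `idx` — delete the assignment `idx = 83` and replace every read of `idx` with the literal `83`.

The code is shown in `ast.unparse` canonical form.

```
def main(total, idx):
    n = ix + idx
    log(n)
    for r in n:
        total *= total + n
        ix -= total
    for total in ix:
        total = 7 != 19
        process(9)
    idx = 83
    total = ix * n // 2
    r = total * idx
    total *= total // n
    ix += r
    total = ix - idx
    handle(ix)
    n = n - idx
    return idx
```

Transformed code:
def main(total, idx):
    n = ix + 83
    log(n)
    for r in n:
        total *= total + n
        ix -= total
    for total in ix:
        total = 7 != 19
        process(9)
    total = ix * n // 2
    r = total * 83
    total *= total // n
    ix += r
    total = ix - 83
    handle(ix)
    n = n - 83
    return 83

12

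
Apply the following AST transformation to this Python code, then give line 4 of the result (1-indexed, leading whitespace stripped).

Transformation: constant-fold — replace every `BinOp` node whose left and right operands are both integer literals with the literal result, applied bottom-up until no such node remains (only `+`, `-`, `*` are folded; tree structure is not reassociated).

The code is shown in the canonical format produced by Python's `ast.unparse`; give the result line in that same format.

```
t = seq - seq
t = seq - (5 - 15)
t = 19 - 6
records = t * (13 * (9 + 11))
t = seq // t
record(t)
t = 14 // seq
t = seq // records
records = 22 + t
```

records = t * 260

Transformed code:
t = seq - seq
t = seq - -10
t = 13
records = t * 260
t = seq // t
record(t)
t = 14 // seq
t = seq // records
records = 22 + t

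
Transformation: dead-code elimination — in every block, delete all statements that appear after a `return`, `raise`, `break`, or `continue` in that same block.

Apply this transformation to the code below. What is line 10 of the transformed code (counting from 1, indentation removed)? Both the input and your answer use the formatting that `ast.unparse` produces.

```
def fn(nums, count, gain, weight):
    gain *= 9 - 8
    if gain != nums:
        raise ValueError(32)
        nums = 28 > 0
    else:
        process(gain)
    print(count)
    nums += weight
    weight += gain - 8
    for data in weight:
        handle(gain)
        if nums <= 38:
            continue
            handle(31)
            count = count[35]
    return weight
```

Transformed code:
def fn(nums, count, gain, weight):
    gain *= 9 - 8
    if gain != nums:
        raise ValueError(32)
    else:
        process(gain)
    print(count)
    nums += weight
    weight += gain - 8
    for data in weight:
        handle(gain)
        if nums <= 38:
            continue
    return weight

for data in weight:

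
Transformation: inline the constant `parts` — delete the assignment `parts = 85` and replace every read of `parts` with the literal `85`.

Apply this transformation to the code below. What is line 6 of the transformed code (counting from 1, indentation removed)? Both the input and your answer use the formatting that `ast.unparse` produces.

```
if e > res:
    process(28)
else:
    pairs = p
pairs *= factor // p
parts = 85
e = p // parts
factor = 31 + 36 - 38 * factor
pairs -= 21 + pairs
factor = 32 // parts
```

Transformed code:
if e > res:
    process(28)
else:
    pairs = p
pairs *= factor // p
e = p // 85
factor = 31 + 36 - 38 * factor
pairs -= 21 + pairs
factor = 32 // 85

e = p // 85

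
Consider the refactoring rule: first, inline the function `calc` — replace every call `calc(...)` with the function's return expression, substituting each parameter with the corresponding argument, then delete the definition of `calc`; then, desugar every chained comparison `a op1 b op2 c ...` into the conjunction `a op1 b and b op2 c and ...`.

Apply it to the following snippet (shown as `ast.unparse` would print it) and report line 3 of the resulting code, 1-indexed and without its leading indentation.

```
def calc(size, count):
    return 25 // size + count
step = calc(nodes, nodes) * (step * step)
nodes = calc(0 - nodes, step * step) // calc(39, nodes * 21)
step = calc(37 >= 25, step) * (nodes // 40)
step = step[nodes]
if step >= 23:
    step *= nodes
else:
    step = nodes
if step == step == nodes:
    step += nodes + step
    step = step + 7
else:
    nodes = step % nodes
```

Transformed code:
step = (25 // nodes + nodes) * (step * step)
nodes = (25 // (0 - nodes) + step * step) // (25 // 39 + nodes * 21)
step = (25 // (37 >= 25) + step) * (nodes // 40)
step = step[nodes]
if step >= 23:
    step *= nodes
else:
    step = nodes
if step == step and step == nodes:
    step += nodes + step
    step = step + 7
else:
    nodes = step % nodes

step = (25 // (37 >= 25) + step) * (nodes // 40)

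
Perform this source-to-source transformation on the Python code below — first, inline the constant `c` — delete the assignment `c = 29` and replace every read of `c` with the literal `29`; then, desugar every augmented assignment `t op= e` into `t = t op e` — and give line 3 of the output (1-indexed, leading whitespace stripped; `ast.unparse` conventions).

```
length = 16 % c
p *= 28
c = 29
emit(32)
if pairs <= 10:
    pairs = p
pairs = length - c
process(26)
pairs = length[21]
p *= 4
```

Transformed code:
length = 16 % 29
p = p * 28
emit(32)
if pairs <= 10:
    pairs = p
pairs = length - 29
process(26)
pairs = length[21]
p = p * 4

emit(32)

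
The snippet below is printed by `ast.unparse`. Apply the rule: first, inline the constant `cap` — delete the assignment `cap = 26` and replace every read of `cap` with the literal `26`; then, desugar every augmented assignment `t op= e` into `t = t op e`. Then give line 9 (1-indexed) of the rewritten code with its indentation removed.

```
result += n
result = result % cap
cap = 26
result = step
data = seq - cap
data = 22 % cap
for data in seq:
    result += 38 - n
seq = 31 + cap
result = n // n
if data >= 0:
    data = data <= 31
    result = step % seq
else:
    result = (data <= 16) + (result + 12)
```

Transformed code:
result = result + n
result = result % 26
result = step
data = seq - 26
data = 22 % 26
for data in seq:
    result = result + (38 - n)
seq = 31 + 26
result = n // n
if data >= 0:
    data = data <= 31
    result = step % seq
else:
    result = (data <= 16) + (result + 12)

result = n // n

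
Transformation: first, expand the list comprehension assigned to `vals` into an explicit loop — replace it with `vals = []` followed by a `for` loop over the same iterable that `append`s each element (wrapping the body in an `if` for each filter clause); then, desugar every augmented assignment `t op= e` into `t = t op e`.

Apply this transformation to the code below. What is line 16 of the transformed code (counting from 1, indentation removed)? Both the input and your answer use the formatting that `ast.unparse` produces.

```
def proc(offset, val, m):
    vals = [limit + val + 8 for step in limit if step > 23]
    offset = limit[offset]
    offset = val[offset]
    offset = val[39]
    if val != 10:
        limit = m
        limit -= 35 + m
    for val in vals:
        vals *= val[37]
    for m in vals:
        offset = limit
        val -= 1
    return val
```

val = val - 1

Transformed code:
def proc(offset, val, m):
    vals = []
    for step in limit:
        if step > 23:
            vals.append(limit + val + 8)
    offset = limit[offset]
    offset = val[offset]
    offset = val[39]
    if val != 10:
        limit = m
        limit = limit - (35 + m)
    for val in vals:
        vals = vals * val[37]
    for m in vals:
        offset = limit
        val = val - 1
    return val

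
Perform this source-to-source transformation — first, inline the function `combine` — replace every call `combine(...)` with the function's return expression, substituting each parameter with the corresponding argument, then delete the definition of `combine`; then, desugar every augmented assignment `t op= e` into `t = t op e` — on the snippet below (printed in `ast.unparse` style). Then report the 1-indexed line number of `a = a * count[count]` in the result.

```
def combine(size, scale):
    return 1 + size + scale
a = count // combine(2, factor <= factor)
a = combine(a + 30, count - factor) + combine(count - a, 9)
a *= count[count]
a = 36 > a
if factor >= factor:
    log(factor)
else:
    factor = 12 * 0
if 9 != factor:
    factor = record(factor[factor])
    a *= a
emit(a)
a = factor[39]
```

3

Transformed code:
a = count // (1 + 2 + (factor <= factor))
a = 1 + (a + 30) + (count - factor) + (1 + (count - a) + 9)
a = a * count[count]
a = 36 > a
if factor >= factor:
    log(factor)
else:
    factor = 12 * 0
if 9 != factor:
    factor = record(factor[factor])
    a = a * a
emit(a)
a = factor[39]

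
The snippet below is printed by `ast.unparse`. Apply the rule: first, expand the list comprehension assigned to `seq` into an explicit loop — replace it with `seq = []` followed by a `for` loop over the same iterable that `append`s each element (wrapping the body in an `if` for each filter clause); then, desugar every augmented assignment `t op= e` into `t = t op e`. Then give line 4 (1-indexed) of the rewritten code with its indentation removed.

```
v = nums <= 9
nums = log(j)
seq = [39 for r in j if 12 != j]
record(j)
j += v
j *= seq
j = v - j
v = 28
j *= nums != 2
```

for r in j:

Transformed code:
v = nums <= 9
nums = log(j)
seq = []
for r in j:
    if 12 != j:
        seq.append(39)
record(j)
j = j + v
j = j * seq
j = v - j
v = 28
j = j * (nums != 2)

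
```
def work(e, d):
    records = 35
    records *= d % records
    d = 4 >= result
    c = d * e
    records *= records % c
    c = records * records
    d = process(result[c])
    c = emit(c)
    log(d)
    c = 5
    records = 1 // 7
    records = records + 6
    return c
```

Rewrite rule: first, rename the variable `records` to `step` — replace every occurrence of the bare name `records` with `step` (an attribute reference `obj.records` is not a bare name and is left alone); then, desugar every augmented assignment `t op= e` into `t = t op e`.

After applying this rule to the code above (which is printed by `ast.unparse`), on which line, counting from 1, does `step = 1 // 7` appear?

12

Transformed code:
def work(e, d):
    step = 35
    step = step * (d % step)
    d = 4 >= result
    c = d * e
    step = step * (step % c)
    c = step * step
    d = process(result[c])
    c = emit(c)
    log(d)
    c = 5
    step = 1 // 7
    step = step + 6
    return c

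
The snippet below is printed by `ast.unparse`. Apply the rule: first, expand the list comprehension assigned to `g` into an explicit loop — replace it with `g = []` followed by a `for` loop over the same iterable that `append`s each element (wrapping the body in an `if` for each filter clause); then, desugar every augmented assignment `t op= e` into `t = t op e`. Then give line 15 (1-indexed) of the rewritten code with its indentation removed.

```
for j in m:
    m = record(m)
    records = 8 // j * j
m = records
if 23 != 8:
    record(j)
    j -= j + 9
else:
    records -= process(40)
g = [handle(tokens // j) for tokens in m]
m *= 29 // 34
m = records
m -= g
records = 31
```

Transformed code:
for j in m:
    m = record(m)
    records = 8 // j * j
m = records
if 23 != 8:
    record(j)
    j = j - (j + 9)
else:
    records = records - process(40)
g = []
for tokens in m:
    g.append(handle(tokens // j))
m = m * (29 // 34)
m = records
m = m - g
records = 31

m = m - g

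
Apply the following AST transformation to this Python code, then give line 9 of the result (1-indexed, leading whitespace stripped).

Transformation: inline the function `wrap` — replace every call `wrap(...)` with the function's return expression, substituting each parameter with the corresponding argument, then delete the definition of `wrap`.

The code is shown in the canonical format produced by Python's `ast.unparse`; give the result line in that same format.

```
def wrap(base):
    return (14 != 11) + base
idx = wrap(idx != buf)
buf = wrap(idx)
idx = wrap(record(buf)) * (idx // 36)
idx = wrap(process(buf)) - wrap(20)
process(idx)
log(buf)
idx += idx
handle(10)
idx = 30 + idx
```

Transformed code:
idx = (14 != 11) + (idx != buf)
buf = (14 != 11) + idx
idx = ((14 != 11) + record(buf)) * (idx // 36)
idx = (14 != 11) + process(buf) - ((14 != 11) + 20)
process(idx)
log(buf)
idx += idx
handle(10)
idx = 30 + idx

idx = 30 + idx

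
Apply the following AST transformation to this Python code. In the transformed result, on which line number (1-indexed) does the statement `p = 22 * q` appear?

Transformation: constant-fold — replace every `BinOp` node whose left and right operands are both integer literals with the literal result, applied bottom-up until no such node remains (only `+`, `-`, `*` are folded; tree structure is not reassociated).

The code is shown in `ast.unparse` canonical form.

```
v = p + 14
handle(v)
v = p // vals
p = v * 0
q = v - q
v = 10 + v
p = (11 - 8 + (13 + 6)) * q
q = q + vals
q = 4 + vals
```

Transformed code:
v = p + 14
handle(v)
v = p // vals
p = v * 0
q = v - q
v = 10 + v
p = 22 * q
q = q + vals
q = 4 + vals

7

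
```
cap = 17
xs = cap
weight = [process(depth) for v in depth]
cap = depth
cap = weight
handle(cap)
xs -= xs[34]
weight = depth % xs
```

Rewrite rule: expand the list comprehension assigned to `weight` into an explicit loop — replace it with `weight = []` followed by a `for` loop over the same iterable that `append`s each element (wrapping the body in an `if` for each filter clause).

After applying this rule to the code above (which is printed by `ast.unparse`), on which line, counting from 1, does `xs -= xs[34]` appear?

Transformed code:
cap = 17
xs = cap
weight = []
for v in depth:
    weight.append(process(depth))
cap = depth
cap = weight
handle(cap)
xs -= xs[34]
weight = depth % xs

9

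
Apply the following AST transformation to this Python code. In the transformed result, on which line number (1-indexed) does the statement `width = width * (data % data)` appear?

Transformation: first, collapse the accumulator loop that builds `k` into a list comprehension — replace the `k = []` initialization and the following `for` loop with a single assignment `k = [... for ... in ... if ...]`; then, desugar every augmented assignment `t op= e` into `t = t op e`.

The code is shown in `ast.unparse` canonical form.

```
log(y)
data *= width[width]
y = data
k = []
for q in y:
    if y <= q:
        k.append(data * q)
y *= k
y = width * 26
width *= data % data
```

Transformed code:
log(y)
data = data * width[width]
y = data
k = [data * q for q in y if y <= q]
y = y * k
y = width * 26
width = width * (data % data)

7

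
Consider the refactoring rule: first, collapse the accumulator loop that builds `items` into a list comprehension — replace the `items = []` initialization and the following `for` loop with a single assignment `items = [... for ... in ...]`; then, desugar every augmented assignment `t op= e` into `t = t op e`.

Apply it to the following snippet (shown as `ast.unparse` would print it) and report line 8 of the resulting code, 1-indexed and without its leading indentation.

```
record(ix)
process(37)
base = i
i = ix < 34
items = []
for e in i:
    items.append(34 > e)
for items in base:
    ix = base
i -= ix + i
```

i = i - (ix + i)

Transformed code:
record(ix)
process(37)
base = i
i = ix < 34
items = [34 > e for e in i]
for items in base:
    ix = base
i = i - (ix + i)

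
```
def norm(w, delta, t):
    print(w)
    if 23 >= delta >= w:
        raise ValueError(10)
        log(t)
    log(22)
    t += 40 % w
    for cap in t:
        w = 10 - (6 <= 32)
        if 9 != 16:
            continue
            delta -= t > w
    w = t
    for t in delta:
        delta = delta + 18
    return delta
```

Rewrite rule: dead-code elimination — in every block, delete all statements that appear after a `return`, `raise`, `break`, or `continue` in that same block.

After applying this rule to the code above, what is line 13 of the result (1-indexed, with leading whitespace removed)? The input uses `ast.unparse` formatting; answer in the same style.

Transformed code:
def norm(w, delta, t):
    print(w)
    if 23 >= delta >= w:
        raise ValueError(10)
    log(22)
    t += 40 % w
    for cap in t:
        w = 10 - (6 <= 32)
        if 9 != 16:
            continue
    w = t
    for t in delta:
        delta = delta + 18
    return delta

delta = delta + 18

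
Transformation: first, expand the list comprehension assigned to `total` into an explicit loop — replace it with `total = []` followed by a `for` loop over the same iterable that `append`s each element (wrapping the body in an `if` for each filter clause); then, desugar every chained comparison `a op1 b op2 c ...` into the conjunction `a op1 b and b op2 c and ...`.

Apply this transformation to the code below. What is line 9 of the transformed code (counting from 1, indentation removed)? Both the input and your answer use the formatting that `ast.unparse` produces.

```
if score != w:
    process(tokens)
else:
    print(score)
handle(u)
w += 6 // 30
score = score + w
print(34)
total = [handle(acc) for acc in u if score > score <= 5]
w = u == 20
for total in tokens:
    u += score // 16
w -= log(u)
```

total = []

Transformed code:
if score != w:
    process(tokens)
else:
    print(score)
handle(u)
w += 6 // 30
score = score + w
print(34)
total = []
for acc in u:
    if score > score and score <= 5:
        total.append(handle(acc))
w = u == 20
for total in tokens:
    u += score // 16
w -= log(u)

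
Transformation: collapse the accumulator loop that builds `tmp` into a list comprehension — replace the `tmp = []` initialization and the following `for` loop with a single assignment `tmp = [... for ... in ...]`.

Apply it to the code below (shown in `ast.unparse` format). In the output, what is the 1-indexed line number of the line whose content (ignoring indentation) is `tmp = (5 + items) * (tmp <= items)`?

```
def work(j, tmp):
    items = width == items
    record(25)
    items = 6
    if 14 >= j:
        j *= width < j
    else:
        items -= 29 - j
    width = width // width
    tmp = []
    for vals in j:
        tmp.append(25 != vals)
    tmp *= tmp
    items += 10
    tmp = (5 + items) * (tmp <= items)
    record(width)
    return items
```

13

Transformed code:
def work(j, tmp):
    items = width == items
    record(25)
    items = 6
    if 14 >= j:
        j *= width < j
    else:
        items -= 29 - j
    width = width // width
    tmp = [25 != vals for vals in j]
    tmp *= tmp
    items += 10
    tmp = (5 + items) * (tmp <= items)
    record(width)
    return items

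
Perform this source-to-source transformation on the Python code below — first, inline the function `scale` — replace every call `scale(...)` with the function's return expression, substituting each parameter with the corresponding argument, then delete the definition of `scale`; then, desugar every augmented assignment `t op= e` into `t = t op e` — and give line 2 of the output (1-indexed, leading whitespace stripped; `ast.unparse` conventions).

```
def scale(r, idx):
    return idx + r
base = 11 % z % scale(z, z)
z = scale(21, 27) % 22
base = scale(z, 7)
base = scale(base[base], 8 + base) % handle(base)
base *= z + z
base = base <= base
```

Transformed code:
base = 11 % z % (z + z)
z = (27 + 21) % 22
base = 7 + z
base = (8 + base + base[base]) % handle(base)
base = base * (z + z)
base = base <= base

z = (27 + 21) % 22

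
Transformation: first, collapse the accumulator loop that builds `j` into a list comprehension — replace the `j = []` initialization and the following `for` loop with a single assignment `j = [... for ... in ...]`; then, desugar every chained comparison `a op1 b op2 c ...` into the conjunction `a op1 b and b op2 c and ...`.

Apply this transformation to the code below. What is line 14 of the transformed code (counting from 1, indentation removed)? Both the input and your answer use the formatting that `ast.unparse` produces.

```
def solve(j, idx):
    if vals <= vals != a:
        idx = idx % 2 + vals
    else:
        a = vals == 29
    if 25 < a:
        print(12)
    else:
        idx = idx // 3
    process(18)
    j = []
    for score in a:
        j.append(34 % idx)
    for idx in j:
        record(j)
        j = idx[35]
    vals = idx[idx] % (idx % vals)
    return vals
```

j = idx[35]

Transformed code:
def solve(j, idx):
    if vals <= vals and vals != a:
        idx = idx % 2 + vals
    else:
        a = vals == 29
    if 25 < a:
        print(12)
    else:
        idx = idx // 3
    process(18)
    j = [34 % idx for score in a]
    for idx in j:
        record(j)
        j = idx[35]
    vals = idx[idx] % (idx % vals)
    return vals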